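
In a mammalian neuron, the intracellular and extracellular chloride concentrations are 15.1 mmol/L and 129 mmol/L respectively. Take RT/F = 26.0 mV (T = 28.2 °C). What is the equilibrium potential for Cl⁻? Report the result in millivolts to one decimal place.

-55.8 mV

E = (26.0/z) · ln([Cl⁻]_out/[Cl⁻]_in) with z = -1.
For an anion, dividing by z = -1 reverses the sign.
= (26.0/-1) · ln(129/15.1) = -26.00 · ln(8.543)
= -26.00 · (2.1451) = -55.77 mV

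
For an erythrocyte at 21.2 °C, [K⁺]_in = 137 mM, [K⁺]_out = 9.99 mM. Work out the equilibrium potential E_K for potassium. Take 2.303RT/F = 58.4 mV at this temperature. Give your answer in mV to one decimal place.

-66.4 mV

E = (58.4/z) · log₁₀([K⁺]_out/[K⁺]_in) with z = +1.
= (58.4/1) · log₁₀(9.99/137) = 58.40 · log₁₀(0.07292)
= 58.40 · (-1.1372) = -66.41 mV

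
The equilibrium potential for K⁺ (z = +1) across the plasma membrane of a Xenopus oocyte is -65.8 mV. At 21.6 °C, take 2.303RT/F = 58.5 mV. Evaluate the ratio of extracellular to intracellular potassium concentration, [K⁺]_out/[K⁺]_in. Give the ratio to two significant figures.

log₁₀([out]/[in]) = E·z/(58.5) = -65.8 × 1 / 58.5 = -1.1248
[out]/[in] = 10^(-1.1248) = 0.07503

0.075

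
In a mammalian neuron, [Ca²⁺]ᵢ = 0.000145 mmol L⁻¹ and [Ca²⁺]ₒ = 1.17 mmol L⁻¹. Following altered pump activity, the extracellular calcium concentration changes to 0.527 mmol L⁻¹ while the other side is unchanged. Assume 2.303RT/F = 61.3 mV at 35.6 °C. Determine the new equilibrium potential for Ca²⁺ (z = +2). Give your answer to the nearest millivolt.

109 mV

After the shift: [Ca²⁺]_out = 0.527, [Ca²⁺]_in = 0.000145 mmol L⁻¹.
E_new = (61.3/2)·log₁₀(0.527/0.000145) = 30.65 · (3.5604) = 109.13 mV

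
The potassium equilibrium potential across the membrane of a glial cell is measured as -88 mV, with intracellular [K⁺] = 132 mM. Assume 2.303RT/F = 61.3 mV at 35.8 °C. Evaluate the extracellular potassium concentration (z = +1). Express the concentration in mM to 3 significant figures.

Nernst: E = (61.3/1) · log₁₀([out]/[in]), so log₁₀([out]/[in]) = -88.0 × 1 / 61.3 = -1.4356.
[out]/[in] = 10^(-1.4356) = 0.03668.
[out] = 0.03668 × 132 = 4.842 mM.

4.84 mM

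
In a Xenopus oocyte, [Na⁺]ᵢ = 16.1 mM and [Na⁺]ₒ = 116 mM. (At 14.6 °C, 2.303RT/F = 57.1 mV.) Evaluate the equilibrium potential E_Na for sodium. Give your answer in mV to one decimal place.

E = (57.1/z) · log₁₀([Na⁺]_out/[Na⁺]_in) with z = +1.
= (57.1/1) · log₁₀(116/16.1) = 57.10 · log₁₀(7.205)
= 57.10 · (0.8576) = 48.97 mV

49.0 mV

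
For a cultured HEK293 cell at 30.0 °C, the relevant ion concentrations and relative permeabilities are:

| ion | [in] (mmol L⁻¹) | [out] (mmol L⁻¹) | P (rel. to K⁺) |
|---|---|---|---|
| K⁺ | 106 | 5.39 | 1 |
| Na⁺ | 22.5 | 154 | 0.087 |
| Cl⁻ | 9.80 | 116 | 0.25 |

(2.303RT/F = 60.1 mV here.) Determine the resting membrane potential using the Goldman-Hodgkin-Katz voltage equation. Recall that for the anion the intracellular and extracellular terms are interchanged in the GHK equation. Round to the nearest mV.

-49 mV

Vm = 60.1 · log₁₀[(Σ P·[cation]ₒ + Σ P·[anion]ᵢ) / (Σ P·[cation]ᵢ + Σ P·[anion]ₒ)]
Numerator = 1×5.39 + 0.087×154 + 0.25×9.80 = 21.24
Denominator = 1×106 + 0.087×22.5 + 0.25×116 = 137
Vm = 60.1 · log₁₀(0.15507) = 60.1 × (-0.8095) = -48.65 mV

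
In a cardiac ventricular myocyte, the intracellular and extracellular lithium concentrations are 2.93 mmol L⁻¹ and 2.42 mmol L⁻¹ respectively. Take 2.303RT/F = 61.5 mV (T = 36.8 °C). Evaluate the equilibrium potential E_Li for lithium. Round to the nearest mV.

E = (61.5/z) · log₁₀([Li⁺]_out/[Li⁺]_in) with z = +1.
= (61.5/1) · log₁₀(2.42/2.93) = 61.50 · log₁₀(0.8259)
= 61.50 · (-0.0831) = -5.11 mV

-5 mV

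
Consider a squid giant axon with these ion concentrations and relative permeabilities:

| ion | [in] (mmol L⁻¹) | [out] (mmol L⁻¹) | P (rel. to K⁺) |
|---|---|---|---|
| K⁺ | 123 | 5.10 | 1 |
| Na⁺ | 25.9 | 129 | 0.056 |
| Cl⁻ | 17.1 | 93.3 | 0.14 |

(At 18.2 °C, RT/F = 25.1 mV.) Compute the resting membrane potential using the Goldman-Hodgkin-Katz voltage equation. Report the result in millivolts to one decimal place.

Vm = 25.1 · ln[(Σ P·[cation]ₒ + Σ P·[anion]ᵢ) / (Σ P·[cation]ᵢ + Σ P·[anion]ₒ)]
Numerator = 1×5.10 + 0.056×129 + 0.14×17.1 = 14.72
Denominator = 1×123 + 0.056×25.9 + 0.14×93.3 = 137.5
Vm = 25.1 · ln(0.10703) = 25.1 × (-2.2346) = -56.09 mV

-56.1 mV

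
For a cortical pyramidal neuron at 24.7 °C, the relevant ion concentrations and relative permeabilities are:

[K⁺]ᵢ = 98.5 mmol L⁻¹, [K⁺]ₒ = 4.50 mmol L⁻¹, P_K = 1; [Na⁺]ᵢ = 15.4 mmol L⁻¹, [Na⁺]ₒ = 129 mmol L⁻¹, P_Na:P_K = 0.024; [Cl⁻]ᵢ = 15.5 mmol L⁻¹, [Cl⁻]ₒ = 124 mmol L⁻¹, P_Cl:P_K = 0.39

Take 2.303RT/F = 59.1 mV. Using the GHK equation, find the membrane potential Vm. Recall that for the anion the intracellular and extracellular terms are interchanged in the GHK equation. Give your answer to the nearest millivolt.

Vm = 59.1 · log₁₀[(Σ P·[cation]ₒ + Σ P·[anion]ᵢ) / (Σ P·[cation]ᵢ + Σ P·[anion]ₒ)]
Numerator = 1×4.50 + 0.024×129 + 0.39×15.5 = 13.64
Denominator = 1×98.5 + 0.024×15.4 + 0.39×124 = 147.2
Vm = 59.1 · log₁₀(0.092651) = 59.1 × (-1.0331) = -61.06 mV

-61 mV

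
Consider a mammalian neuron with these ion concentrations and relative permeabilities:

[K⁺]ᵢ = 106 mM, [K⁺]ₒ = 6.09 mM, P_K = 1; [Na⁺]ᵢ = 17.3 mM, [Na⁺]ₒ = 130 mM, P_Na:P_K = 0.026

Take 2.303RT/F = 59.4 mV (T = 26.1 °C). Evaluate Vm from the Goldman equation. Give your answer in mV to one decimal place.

Vm = 59.4 · log₁₀[(Σ P·[cation]ₒ + Σ P·[anion]ᵢ) / (Σ P·[cation]ᵢ + Σ P·[anion]ₒ)]
Numerator = 1×6.09 + 0.026×130 = 9.47
Denominator = 1×106 + 0.026×17.3 = 106.4
Vm = 59.4 · log₁₀(0.088962) = 59.4 × (-1.0508) = -62.42 mV

-62.4 mV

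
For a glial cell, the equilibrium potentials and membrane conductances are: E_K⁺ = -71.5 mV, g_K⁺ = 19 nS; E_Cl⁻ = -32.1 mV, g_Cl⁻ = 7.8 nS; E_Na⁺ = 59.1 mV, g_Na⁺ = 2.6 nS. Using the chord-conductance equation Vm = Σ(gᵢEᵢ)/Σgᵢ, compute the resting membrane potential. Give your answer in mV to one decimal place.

-49.5 mV

Σ gᵢEᵢ = 19·(-71.5) + 7.8·(-32.1) + 2.6·(59.1) = -1455.22
Σ gᵢ = 19 + 7.8 + 2.6 = 29.4
Vm = -1455.22 / 29.4 = -49.50 mV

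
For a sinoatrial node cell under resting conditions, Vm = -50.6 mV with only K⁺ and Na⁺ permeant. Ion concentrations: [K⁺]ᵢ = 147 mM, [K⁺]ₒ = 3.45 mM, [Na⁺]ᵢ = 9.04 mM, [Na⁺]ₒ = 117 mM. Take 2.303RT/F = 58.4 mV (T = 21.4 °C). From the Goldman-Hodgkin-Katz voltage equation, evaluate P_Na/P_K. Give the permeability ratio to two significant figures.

Let α = P_Na/P_K. GHK: Vm = 58.4·log₁₀[(Kₒ + α·Naₒ)/(Kᵢ + α·Naᵢ)].
10^(Vm/58.4) = 10^(-50.6/58.4) = 0.13601
So 0.13601·(Kᵢ + α·Naᵢ) = Kₒ + α·Naₒ → α = (0.13601·147.0 − 3.45) / (117.0 − 0.13601·9.04)
α = (19.99 − 3.45) / (117.0 − 1.23) = 16.54/115.8 = 0.1429

0.14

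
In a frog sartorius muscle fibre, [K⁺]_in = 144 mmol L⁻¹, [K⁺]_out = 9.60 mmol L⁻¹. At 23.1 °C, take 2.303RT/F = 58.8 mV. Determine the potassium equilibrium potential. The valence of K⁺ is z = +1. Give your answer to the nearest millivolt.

-69 mV

E = (58.8/z) · log₁₀([K⁺]_out/[K⁺]_in) with z = +1.
= (58.8/1) · log₁₀(9.60/144) = 58.80 · log₁₀(0.06667)
= 58.80 · (-1.1761) = -69.15 mV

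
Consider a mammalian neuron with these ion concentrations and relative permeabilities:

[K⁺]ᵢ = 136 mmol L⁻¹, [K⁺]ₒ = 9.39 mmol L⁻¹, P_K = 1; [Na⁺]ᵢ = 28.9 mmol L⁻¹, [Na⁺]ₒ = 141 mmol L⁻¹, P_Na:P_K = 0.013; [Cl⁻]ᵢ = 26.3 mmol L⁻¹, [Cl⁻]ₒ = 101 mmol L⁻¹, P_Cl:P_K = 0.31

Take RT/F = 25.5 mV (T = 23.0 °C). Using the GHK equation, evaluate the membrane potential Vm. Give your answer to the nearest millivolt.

Vm = 25.5 · ln[(Σ P·[cation]ₒ + Σ P·[anion]ᵢ) / (Σ P·[cation]ᵢ + Σ P·[anion]ₒ)]
Numerator = 1×9.39 + 0.013×141 + 0.31×26.3 = 19.38
Denominator = 1×136 + 0.013×28.9 + 0.31×101 = 167.7
Vm = 25.5 · ln(0.11555) = 25.5 × (-2.1581) = -55.03 mV

-55 mV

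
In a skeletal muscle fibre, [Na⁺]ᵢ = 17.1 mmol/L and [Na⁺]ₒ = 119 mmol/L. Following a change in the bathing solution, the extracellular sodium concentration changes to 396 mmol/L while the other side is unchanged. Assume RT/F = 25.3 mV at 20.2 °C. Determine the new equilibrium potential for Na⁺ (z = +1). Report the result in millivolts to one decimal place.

After the shift: [Na⁺]_out = 396, [Na⁺]_in = 17.1 mmol/L.
E_new = (25.3/1)·ln(396/17.1) = 25.30 · (3.1423) = 79.50 mV

79.5 mV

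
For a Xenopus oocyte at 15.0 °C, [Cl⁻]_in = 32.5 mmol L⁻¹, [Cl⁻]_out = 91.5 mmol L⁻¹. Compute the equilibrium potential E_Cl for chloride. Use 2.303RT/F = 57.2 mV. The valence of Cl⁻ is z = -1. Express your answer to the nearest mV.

E = (57.2/z) · log₁₀([Cl⁻]_out/[Cl⁻]_in) with z = -1.
For an anion, dividing by z = -1 reverses the sign.
= (57.2/-1) · log₁₀(91.5/32.5) = -57.20 · log₁₀(2.815)
= -57.20 · (0.4495) = -25.71 mV

-26 mV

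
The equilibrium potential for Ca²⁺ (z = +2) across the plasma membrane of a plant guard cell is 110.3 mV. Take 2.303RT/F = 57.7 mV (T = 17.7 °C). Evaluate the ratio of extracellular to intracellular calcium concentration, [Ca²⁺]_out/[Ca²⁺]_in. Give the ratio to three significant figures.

6660

log₁₀([out]/[in]) = E·z/(57.7) = 110.3 × 2 / 57.7 = 3.8232
[out]/[in] = 10^(3.8232) = 6656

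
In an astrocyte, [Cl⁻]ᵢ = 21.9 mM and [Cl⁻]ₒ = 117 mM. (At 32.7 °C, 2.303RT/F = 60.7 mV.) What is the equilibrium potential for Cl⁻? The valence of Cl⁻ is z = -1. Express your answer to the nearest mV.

-44 mV

E = (60.7/z) · log₁₀([Cl⁻]_out/[Cl⁻]_in) with z = -1.
For an anion, dividing by z = -1 reverses the sign.
= (60.7/-1) · log₁₀(117/21.9) = -60.70 · log₁₀(5.342)
= -60.70 · (0.7277) = -44.17 mV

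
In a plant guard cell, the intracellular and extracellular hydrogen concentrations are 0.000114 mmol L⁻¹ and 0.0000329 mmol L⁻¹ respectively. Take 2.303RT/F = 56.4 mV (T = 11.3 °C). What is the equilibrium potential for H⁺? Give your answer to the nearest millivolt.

E = (56.4/z) · log₁₀([H⁺]_out/[H⁺]_in) with z = +1.
= (56.4/1) · log₁₀(0.0000329/0.000114) = 56.40 · log₁₀(0.2886)
= 56.40 · (-0.5397) = -30.44 mV

-30 mV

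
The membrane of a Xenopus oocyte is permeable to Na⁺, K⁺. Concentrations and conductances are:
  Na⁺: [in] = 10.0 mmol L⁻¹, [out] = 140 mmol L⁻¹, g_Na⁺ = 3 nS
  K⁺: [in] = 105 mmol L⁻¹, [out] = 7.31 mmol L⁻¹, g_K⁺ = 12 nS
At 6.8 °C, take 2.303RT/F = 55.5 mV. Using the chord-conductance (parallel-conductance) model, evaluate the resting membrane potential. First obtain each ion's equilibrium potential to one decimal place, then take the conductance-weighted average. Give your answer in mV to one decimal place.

E_Na⁺ = (55.5/1)·log₁₀(140/10.0) = 63.6 mV
E_K⁺ = (55.5/1)·log₁₀(7.31/105) = -64.2 mV
Vm = (Σ gᵢEᵢ)/(Σ gᵢ) = (3·63.6 + 12·-64.2) / (3 + 12)
= -579.60 / 15 = -38.64 mV

-38.6 mV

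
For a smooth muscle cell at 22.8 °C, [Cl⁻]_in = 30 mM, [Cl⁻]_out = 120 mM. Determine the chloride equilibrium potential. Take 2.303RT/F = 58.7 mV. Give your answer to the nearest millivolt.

E = (58.7/z) · log₁₀([Cl⁻]_out/[Cl⁻]_in) with z = -1.
For an anion, dividing by z = -1 reverses the sign.
= (58.7/-1) · log₁₀(120/30) = -58.70 · log₁₀(4)
= -58.70 · (0.6021) = -35.34 mV

-35 mV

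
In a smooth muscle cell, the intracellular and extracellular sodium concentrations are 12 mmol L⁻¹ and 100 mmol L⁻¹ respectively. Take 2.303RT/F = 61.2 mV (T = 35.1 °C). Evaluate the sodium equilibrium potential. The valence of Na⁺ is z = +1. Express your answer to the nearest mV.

E = (61.2/z) · log₁₀([Na⁺]_out/[Na⁺]_in) with z = +1.
= (61.2/1) · log₁₀(100/12) = 61.20 · log₁₀(8.333)
= 61.20 · (0.9208) = 56.35 mV

56 mV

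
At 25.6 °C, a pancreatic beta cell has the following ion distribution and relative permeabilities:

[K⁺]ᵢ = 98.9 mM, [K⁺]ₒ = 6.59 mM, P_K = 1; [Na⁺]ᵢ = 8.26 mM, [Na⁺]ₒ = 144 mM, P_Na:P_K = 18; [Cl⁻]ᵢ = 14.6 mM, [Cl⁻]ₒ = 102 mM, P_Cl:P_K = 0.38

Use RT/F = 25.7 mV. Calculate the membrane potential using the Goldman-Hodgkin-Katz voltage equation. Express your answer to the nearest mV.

Vm = 25.7 · ln[(Σ P·[cation]ₒ + Σ P·[anion]ᵢ) / (Σ P·[cation]ᵢ + Σ P·[anion]ₒ)]
Numerator = 1×6.59 + 18×144 + 0.38×14.6 = 2604
Denominator = 1×98.9 + 18×8.26 + 0.38×102 = 286.3
Vm = 25.7 · ln(9.0946) = 25.7 × (2.2077) = 56.74 mV

57 mV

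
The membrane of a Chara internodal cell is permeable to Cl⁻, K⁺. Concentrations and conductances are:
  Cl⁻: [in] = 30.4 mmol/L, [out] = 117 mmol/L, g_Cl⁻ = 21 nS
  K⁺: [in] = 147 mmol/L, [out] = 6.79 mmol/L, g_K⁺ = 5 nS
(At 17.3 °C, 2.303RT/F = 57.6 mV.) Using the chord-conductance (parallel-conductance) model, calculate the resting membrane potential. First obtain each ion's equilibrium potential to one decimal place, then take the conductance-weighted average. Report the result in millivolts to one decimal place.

-42.0 mV

E_Cl⁻ = (57.6/-1)·log₁₀(117/30.4) = -33.7 mV
E_K⁺ = (57.6/1)·log₁₀(6.79/147) = -76.9 mV
Vm = (Σ gᵢEᵢ)/(Σ gᵢ) = (21·-33.7 + 5·-76.9) / (21 + 5)
= -1092.20 / 26 = -42.01 mV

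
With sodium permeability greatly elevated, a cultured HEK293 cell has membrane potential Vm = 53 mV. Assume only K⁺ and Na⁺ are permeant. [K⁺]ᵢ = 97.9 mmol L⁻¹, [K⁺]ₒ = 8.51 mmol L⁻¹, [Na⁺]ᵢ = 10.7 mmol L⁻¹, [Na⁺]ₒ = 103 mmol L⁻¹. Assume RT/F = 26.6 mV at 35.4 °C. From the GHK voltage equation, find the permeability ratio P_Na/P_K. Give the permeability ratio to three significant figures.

Let α = P_Na/P_K. GHK: Vm = 26.6·ln[(Kₒ + α·Naₒ)/(Kᵢ + α·Naᵢ)].
e^(Vm/26.6) = e^(53.0/26.6) = 7.3337
So 7.3337·(Kᵢ + α·Naᵢ) = Kₒ + α·Naₒ → α = (7.3337·97.9 − 8.51) / (103.0 − 7.3337·10.7)
α = (718 − 8.51) / (103.0 − 78.47) = 709.5/24.53 = 28.92

28.9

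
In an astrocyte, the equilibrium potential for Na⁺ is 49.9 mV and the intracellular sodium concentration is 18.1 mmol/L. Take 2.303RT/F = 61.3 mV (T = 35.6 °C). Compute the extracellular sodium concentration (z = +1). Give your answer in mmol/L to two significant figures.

Nernst: E = (61.3/1) · log₁₀([out]/[in]), so log₁₀([out]/[in]) = 49.9 × 1 / 61.3 = 0.8140.
[out]/[in] = 10^(0.8140) = 6.517.
[out] = 6.517 × 18.1 = 118 mmol/L.

120 mmol/L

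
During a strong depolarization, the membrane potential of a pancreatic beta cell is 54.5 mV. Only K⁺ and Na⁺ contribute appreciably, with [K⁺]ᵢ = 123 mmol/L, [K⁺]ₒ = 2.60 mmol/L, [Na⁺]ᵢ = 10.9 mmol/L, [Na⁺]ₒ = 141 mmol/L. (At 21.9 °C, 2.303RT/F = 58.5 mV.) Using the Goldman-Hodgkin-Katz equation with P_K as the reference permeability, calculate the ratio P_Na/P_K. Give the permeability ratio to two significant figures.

Let α = P_Na/P_K. GHK: Vm = 58.5·log₁₀[(Kₒ + α·Naₒ)/(Kᵢ + α·Naᵢ)].
10^(Vm/58.5) = 10^(54.5/58.5) = 8.5433
So 8.5433·(Kᵢ + α·Naᵢ) = Kₒ + α·Naₒ → α = (8.5433·123.0 − 2.6) / (141.0 − 8.5433·10.9)
α = (1051 − 2.6) / (141.0 − 93.12) = 1048/47.88 = 21.89

22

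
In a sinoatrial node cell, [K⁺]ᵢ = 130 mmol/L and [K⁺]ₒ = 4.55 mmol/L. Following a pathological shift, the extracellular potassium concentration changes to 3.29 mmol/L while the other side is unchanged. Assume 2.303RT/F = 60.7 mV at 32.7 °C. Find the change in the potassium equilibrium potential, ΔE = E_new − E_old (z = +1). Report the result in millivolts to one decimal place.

E_old = (60.7/1)·log₁₀(4.55/130) = -88.38 mV
E_new = (60.7/1)·log₁₀(3.29/130) = -96.92 mV
ΔE = -96.92 − (-88.38) = -8.55 mV

-8.5 mV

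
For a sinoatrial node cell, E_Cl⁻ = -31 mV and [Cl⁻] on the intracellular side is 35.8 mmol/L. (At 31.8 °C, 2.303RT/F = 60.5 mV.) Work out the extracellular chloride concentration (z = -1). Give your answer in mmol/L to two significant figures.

Nernst: E = (60.5/-1) · log₁₀([out]/[in]), so log₁₀([out]/[in]) = -31.0 × -1 / 60.5 = 0.5124.
[out]/[in] = 10^(0.5124) = 3.254.
[out] = 3.254 × 35.8 = 116.5 mmol/L.

120 mmol/L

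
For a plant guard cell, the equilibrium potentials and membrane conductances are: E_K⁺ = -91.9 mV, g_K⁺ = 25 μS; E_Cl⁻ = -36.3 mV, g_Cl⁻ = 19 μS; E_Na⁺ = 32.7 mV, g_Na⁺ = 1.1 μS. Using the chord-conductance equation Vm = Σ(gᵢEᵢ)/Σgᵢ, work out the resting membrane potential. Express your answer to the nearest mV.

-65 mV

Σ gᵢEᵢ = 25·(-91.9) + 19·(-36.3) + 1.1·(32.7) = -2951.23
Σ gᵢ = 25 + 19 + 1.1 = 45.1
Vm = -2951.23 / 45.1 = -65.44 mV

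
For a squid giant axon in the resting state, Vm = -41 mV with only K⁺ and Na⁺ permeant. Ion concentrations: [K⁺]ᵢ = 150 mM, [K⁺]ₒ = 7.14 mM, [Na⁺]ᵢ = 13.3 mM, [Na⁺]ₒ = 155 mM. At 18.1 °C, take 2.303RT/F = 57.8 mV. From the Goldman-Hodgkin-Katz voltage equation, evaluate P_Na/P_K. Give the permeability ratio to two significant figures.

Let α = P_Na/P_K. GHK: Vm = 57.8·log₁₀[(Kₒ + α·Naₒ)/(Kᵢ + α·Naᵢ)].
10^(Vm/57.8) = 10^(-41.0/57.8) = 0.19528
So 0.19528·(Kᵢ + α·Naᵢ) = Kₒ + α·Naₒ → α = (0.19528·150.0 − 7.14) / (155.0 − 0.19528·13.3)
α = (29.29 − 7.14) / (155.0 − 2.597) = 22.15/152.4 = 0.1454

0.15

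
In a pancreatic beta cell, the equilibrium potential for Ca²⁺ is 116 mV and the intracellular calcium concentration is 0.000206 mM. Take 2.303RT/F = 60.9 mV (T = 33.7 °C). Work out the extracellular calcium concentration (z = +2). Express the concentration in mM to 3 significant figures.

Nernst: E = (60.9/2) · log₁₀([out]/[in]), so log₁₀([out]/[in]) = 116.0 × 2 / 60.9 = 3.8095.
[out]/[in] = 10^(3.8095) = 6449.
[out] = 6449 × 0.000206 = 1.329 mM.

1.33 mM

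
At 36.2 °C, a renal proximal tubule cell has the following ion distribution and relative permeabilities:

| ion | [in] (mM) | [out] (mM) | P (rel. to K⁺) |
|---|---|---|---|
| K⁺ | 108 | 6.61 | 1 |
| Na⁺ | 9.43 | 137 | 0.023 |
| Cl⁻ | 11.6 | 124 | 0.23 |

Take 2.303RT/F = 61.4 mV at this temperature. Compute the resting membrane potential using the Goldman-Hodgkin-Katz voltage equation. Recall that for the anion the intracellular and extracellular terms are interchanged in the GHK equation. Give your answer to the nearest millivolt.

Vm = 61.4 · log₁₀[(Σ P·[cation]ₒ + Σ P·[anion]ᵢ) / (Σ P·[cation]ᵢ + Σ P·[anion]ₒ)]
Numerator = 1×6.61 + 0.023×137 + 0.23×11.6 = 12.43
Denominator = 1×108 + 0.023×9.43 + 0.23×124 = 136.7
Vm = 61.4 · log₁₀(0.090897) = 61.4 × (-1.0414) = -63.94 mV

-64 mV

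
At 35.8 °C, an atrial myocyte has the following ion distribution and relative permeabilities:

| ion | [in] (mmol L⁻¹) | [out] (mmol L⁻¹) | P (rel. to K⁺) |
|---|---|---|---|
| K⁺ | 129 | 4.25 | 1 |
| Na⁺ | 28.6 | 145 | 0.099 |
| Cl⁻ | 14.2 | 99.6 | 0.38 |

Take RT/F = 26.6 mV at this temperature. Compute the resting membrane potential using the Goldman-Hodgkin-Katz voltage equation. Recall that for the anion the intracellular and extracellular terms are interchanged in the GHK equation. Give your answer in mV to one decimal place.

-52.0 mV

Vm = 26.6 · ln[(Σ P·[cation]ₒ + Σ P·[anion]ᵢ) / (Σ P·[cation]ᵢ + Σ P·[anion]ₒ)]
Numerator = 1×4.25 + 0.099×145 + 0.38×14.2 = 24
Denominator = 1×129 + 0.099×28.6 + 0.38×99.6 = 169.7
Vm = 26.6 · ln(0.14145) = 26.6 × (-1.9558) = -52.02 mV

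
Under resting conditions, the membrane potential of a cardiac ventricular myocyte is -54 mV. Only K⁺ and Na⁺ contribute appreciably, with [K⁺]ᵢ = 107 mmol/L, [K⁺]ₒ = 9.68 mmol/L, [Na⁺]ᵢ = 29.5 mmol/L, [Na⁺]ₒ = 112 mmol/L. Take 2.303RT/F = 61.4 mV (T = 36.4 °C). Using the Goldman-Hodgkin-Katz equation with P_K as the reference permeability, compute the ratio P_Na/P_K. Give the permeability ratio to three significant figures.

0.0411

Let α = P_Na/P_K. GHK: Vm = 61.4·log₁₀[(Kₒ + α·Naₒ)/(Kᵢ + α·Naᵢ)].
10^(Vm/61.4) = 10^(-54.0/61.4) = 0.13198
So 0.13198·(Kᵢ + α·Naᵢ) = Kₒ + α·Naₒ → α = (0.13198·107.0 − 9.68) / (112.0 − 0.13198·29.5)
α = (14.12 − 9.68) / (112.0 − 3.894) = 4.442/108.1 = 0.04109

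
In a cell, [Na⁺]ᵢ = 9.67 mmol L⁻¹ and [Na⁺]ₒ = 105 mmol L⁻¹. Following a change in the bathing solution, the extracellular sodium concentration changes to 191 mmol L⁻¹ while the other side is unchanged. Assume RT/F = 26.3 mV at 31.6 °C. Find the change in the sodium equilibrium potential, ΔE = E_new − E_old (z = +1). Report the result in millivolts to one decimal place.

15.7 mV

E_old = (26.3/1)·ln(105/9.67) = 62.72 mV
E_new = (26.3/1)·ln(191/9.67) = 78.46 mV
ΔE = 78.46 − (62.72) = 15.74 mV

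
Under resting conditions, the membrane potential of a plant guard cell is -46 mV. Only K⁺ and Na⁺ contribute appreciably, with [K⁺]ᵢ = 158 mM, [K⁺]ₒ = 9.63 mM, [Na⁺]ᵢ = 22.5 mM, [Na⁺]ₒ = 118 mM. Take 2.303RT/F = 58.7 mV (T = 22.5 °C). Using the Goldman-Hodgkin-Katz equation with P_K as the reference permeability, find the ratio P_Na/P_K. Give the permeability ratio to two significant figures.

Let α = P_Na/P_K. GHK: Vm = 58.7·log₁₀[(Kₒ + α·Naₒ)/(Kᵢ + α·Naᵢ)].
10^(Vm/58.7) = 10^(-46.0/58.7) = 0.16457
So 0.16457·(Kᵢ + α·Naᵢ) = Kₒ + α·Naₒ → α = (0.16457·158.0 − 9.63) / (118.0 − 0.16457·22.5)
α = (26 − 9.63) / (118.0 − 3.703) = 16.37/114.3 = 0.1432

0.14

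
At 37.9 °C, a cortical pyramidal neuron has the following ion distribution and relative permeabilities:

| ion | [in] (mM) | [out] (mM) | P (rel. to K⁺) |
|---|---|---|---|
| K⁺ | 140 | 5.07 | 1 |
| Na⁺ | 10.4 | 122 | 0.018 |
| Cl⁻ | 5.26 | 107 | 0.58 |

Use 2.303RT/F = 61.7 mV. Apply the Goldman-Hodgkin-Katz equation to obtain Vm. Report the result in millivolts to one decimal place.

Vm = 61.7 · log₁₀[(Σ P·[cation]ₒ + Σ P·[anion]ᵢ) / (Σ P·[cation]ᵢ + Σ P·[anion]ₒ)]
Numerator = 1×5.07 + 0.018×122 + 0.58×5.26 = 10.32
Denominator = 1×140 + 0.018×10.4 + 0.58×107 = 202.2
Vm = 61.7 · log₁₀(0.051011) = 61.7 × (-1.2923) = -79.74 mV

-79.7 mV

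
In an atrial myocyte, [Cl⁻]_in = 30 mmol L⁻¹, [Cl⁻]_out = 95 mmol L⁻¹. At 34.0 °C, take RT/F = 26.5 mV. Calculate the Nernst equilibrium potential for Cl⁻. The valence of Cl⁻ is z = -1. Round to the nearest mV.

-31 mV

E = (26.5/z) · ln([Cl⁻]_out/[Cl⁻]_in) with z = -1.
For an anion, dividing by z = -1 reverses the sign.
= (26.5/-1) · ln(95/30) = -26.50 · ln(3.167)
= -26.50 · (1.1527) = -30.55 mV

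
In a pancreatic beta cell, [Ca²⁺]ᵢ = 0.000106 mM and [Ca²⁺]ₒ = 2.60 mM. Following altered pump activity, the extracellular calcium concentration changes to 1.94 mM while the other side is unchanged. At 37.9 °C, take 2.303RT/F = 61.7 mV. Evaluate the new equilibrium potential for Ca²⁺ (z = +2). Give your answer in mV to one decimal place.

131.5 mV

After the shift: [Ca²⁺]_out = 1.94, [Ca²⁺]_in = 0.000106 mM.
E_new = (61.7/2)·log₁₀(1.94/0.000106) = 30.85 · (4.2625) = 131.50 mV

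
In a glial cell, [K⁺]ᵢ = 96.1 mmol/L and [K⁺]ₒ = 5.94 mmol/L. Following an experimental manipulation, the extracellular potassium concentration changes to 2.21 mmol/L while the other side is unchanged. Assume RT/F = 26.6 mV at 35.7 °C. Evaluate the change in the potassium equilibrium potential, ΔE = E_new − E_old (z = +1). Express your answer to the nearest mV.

-26 mV

E_old = (26.6/1)·ln(5.94/96.1) = -74.05 mV
E_new = (26.6/1)·ln(2.21/96.1) = -100.35 mV
ΔE = -100.35 − (-74.05) = -26.30 mV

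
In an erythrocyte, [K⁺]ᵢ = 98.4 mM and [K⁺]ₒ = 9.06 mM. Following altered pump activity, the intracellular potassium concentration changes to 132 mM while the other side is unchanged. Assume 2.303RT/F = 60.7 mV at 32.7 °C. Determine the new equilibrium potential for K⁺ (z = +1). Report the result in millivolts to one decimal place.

-70.6 mV

After the shift: [K⁺]_out = 9.06, [K⁺]_in = 132 mM.
E_new = (60.7/1)·log₁₀(9.06/132) = 60.70 · (-1.1634) = -70.62 mV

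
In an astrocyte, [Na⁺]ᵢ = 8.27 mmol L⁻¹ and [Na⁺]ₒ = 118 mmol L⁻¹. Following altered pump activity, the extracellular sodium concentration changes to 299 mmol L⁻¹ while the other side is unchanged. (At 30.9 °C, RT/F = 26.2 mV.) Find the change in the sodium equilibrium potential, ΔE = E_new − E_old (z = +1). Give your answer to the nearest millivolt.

E_old = (26.2/1)·ln(118/8.27) = 69.64 mV
E_new = (26.2/1)·ln(299/8.27) = 94.00 mV
ΔE = 94.00 − (69.64) = 24.36 mV

24 mV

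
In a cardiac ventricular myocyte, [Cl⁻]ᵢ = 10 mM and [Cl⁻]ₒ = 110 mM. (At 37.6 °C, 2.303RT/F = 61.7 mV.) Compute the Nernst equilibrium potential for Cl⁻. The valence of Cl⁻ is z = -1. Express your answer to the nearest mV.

-64 mV

E = (61.7/z) · log₁₀([Cl⁻]_out/[Cl⁻]_in) with z = -1.
For an anion, dividing by z = -1 reverses the sign.
= (61.7/-1) · log₁₀(110/10) = -61.70 · log₁₀(11)
= -61.70 · (1.0414) = -64.25 mV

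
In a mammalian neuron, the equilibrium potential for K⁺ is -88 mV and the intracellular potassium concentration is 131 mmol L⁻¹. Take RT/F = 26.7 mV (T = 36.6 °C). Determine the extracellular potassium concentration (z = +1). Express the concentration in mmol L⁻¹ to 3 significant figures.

4.85 mmol L⁻¹

Nernst: E = (26.7/1) · ln([out]/[in]), so ln([out]/[in]) = -88.0 × 1 / 26.7 = -3.2959.
[out]/[in] = e^(-3.2959) = 0.03704.
[out] = 0.03704 × 131 = 4.852 mmol L⁻¹.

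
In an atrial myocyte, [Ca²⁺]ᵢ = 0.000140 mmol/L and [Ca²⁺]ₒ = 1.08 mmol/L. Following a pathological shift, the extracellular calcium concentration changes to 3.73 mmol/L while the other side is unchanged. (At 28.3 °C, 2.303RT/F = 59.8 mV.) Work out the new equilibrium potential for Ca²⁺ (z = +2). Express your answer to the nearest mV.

After the shift: [Ca²⁺]_out = 3.73, [Ca²⁺]_in = 0.000140 mmol/L.
E_new = (59.8/2)·log₁₀(3.73/0.000140) = 29.90 · (4.4256) = 132.32 mV

132 mV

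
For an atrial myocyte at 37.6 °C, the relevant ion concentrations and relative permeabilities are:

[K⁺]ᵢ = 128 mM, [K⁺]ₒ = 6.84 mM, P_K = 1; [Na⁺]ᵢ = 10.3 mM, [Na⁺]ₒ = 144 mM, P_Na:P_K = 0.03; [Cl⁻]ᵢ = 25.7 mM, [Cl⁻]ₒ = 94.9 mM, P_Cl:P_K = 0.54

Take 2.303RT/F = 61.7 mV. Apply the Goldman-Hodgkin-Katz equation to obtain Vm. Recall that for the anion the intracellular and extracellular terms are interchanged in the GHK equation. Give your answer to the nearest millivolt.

-53 mV

Vm = 61.7 · log₁₀[(Σ P·[cation]ₒ + Σ P·[anion]ᵢ) / (Σ P·[cation]ᵢ + Σ P·[anion]ₒ)]
Numerator = 1×6.84 + 0.03×144 + 0.54×25.7 = 25.04
Denominator = 1×128 + 0.03×10.3 + 0.54×94.9 = 179.6
Vm = 61.7 · log₁₀(0.13944) = 61.7 × (-0.8556) = -52.79 mV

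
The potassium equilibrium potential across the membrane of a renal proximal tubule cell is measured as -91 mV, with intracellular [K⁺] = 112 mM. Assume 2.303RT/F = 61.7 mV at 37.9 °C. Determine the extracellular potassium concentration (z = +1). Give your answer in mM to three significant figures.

Nernst: E = (61.7/1) · log₁₀([out]/[in]), so log₁₀([out]/[in]) = -91.0 × 1 / 61.7 = -1.4749.
[out]/[in] = 10^(-1.4749) = 0.03351.
[out] = 0.03351 × 112 = 3.753 mM.

3.75 mM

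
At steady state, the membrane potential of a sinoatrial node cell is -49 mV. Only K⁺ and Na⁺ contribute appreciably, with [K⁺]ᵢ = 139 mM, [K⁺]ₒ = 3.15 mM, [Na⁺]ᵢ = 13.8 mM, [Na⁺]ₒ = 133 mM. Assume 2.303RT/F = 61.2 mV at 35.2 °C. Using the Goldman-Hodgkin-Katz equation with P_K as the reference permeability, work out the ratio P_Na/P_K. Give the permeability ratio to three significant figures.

Let α = P_Na/P_K. GHK: Vm = 61.2·log₁₀[(Kₒ + α·Naₒ)/(Kᵢ + α·Naᵢ)].
10^(Vm/61.2) = 10^(-49.0/61.2) = 0.15825
So 0.15825·(Kᵢ + α·Naᵢ) = Kₒ + α·Naₒ → α = (0.15825·139.0 − 3.15) / (133.0 − 0.15825·13.8)
α = (22 − 3.15) / (133.0 − 2.184) = 18.85/130.8 = 0.1441

0.144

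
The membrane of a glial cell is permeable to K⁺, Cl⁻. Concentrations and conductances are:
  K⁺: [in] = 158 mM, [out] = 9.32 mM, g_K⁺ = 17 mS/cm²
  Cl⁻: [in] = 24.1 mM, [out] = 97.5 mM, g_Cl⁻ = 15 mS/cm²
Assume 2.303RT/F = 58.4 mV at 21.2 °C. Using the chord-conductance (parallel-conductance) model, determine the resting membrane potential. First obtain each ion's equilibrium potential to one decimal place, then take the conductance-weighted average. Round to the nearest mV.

E_K⁺ = (58.4/1)·log₁₀(9.32/158) = -71.8 mV
E_Cl⁻ = (58.4/-1)·log₁₀(97.5/24.1) = -35.4 mV
Vm = (Σ gᵢEᵢ)/(Σ gᵢ) = (17·-71.8 + 15·-35.4) / (17 + 15)
= -1751.60 / 32 = -54.74 mV

-55 mV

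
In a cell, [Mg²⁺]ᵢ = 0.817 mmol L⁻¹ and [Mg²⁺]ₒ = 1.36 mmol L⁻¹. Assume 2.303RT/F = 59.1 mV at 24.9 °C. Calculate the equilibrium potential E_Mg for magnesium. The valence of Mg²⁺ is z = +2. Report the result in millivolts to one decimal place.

6.5 mV

E = (59.1/z) · log₁₀([Mg²⁺]_out/[Mg²⁺]_in) with z = +2.
= (59.1/2) · log₁₀(1.36/0.817) = 29.55 · log₁₀(1.665)
= 29.55 · (0.2213) = 6.54 mV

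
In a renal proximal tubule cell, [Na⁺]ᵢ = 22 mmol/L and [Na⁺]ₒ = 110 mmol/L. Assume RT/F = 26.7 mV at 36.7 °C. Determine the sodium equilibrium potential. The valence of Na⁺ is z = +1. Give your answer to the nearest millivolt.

E = (26.7/z) · ln([Na⁺]_out/[Na⁺]_in) with z = +1.
= (26.7/1) · ln(110/22) = 26.70 · ln(5)
= 26.70 · (1.6094) = 42.97 mV

43 mV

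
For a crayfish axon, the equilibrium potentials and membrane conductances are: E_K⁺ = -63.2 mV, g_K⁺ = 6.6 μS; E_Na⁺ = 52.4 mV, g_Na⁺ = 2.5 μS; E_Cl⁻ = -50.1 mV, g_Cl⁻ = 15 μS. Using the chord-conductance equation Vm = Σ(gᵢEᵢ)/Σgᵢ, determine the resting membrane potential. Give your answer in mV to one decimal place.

-43.1 mV

Σ gᵢEᵢ = 6.6·(-63.2) + 2.5·(52.4) + 15·(-50.1) = -1037.62
Σ gᵢ = 6.6 + 2.5 + 15 = 24.1
Vm = -1037.62 / 24.1 = -43.05 mV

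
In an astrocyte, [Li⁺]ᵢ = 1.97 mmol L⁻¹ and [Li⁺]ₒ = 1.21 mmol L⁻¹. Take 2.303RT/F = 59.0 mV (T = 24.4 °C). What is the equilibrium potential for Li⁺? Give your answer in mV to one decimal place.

-12.5 mV

E = (59.0/z) · log₁₀([Li⁺]_out/[Li⁺]_in) with z = +1.
= (59.0/1) · log₁₀(1.21/1.97) = 59.00 · log₁₀(0.6142)
= 59.00 · (-0.2117) = -12.49 mV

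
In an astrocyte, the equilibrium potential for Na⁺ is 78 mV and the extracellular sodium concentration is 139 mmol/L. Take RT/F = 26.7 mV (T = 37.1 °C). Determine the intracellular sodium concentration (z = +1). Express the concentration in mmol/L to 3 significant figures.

Nernst: E = (26.7/1) · ln([out]/[in]), so ln([out]/[in]) = 78.0 × 1 / 26.7 = 2.9213.
[out]/[in] = e^(2.9213) = 18.57.
[in] = 139 / 18.57 = 7.487 mmol/L.

7.49 mmol/L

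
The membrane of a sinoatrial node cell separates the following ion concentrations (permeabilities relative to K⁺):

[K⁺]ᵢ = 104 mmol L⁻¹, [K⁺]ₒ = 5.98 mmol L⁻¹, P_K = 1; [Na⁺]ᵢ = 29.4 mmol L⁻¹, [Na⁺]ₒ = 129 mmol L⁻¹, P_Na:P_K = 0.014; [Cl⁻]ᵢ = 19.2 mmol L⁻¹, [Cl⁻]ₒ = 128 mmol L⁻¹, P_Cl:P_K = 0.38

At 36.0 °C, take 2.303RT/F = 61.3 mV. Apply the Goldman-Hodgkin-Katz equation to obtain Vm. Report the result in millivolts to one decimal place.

Vm = 61.3 · log₁₀[(Σ P·[cation]ₒ + Σ P·[anion]ᵢ) / (Σ P·[cation]ᵢ + Σ P·[anion]ₒ)]
Numerator = 1×5.98 + 0.014×129 + 0.38×19.2 = 15.08
Denominator = 1×104 + 0.014×29.4 + 0.38×128 = 153.1
Vm = 61.3 · log₁₀(0.098542) = 61.3 × (-1.0064) = -61.69 mV

-61.7 mV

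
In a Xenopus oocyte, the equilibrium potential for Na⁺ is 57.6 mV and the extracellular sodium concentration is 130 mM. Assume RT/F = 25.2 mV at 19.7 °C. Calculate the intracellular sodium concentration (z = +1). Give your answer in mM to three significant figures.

13.2 mM

Nernst: E = (25.2/1) · ln([out]/[in]), so ln([out]/[in]) = 57.6 × 1 / 25.2 = 2.2857.
[out]/[in] = e^(2.2857) = 9.833.
[in] = 130 / 9.833 = 13.22 mM.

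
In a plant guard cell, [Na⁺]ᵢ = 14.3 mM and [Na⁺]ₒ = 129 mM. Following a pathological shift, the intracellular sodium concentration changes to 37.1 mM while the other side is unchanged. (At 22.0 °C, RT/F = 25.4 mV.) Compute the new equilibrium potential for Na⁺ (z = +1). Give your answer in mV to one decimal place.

31.7 mV

After the shift: [Na⁺]_out = 129, [Na⁺]_in = 37.1 mM.
E_new = (25.4/1)·ln(129/37.1) = 25.40 · (1.2462) = 31.65 mV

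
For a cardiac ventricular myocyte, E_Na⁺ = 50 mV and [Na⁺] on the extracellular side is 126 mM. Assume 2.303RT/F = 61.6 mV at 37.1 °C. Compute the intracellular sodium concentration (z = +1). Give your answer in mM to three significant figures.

19.4 mM

Nernst: E = (61.6/1) · log₁₀([out]/[in]), so log₁₀([out]/[in]) = 50.0 × 1 / 61.6 = 0.8117.
[out]/[in] = 10^(0.8117) = 6.482.
[in] = 126 / 6.482 = 19.44 mM.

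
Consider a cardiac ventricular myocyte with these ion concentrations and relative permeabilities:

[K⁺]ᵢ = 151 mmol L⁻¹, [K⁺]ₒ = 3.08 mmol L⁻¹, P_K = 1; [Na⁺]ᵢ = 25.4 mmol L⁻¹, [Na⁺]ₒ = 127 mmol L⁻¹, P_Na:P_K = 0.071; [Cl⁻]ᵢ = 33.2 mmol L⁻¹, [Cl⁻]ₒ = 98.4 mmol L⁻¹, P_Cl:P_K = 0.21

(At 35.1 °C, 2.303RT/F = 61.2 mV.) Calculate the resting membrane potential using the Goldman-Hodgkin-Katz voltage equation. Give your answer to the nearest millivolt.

Vm = 61.2 · log₁₀[(Σ P·[cation]ₒ + Σ P·[anion]ᵢ) / (Σ P·[cation]ᵢ + Σ P·[anion]ₒ)]
Numerator = 1×3.08 + 0.071×127 + 0.21×33.2 = 19.07
Denominator = 1×151 + 0.071×25.4 + 0.21×98.4 = 173.5
Vm = 61.2 · log₁₀(0.10993) = 61.2 × (-0.9589) = -58.68 mV

-59 mV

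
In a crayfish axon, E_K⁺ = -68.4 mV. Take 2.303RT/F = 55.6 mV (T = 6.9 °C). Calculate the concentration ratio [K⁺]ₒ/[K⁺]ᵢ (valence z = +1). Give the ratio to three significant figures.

log₁₀([out]/[in]) = E·z/(55.6) = -68.4 × 1 / 55.6 = -1.2302
[out]/[in] = 10^(-1.2302) = 0.05886

0.0589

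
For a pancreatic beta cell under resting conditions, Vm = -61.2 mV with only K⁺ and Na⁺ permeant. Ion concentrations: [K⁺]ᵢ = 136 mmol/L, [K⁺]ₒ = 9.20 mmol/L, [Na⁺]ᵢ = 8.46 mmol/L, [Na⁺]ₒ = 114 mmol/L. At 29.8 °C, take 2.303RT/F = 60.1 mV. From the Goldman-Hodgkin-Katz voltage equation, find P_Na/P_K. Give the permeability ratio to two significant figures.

Let α = P_Na/P_K. GHK: Vm = 60.1·log₁₀[(Kₒ + α·Naₒ)/(Kᵢ + α·Naᵢ)].
10^(Vm/60.1) = 10^(-61.2/60.1) = 0.095873
So 0.095873·(Kᵢ + α·Naᵢ) = Kₒ + α·Naₒ → α = (0.095873·136.0 − 9.2) / (114.0 − 0.095873·8.46)
α = (13.04 − 9.2) / (114.0 − 0.8111) = 3.839/113.2 = 0.03391

0.034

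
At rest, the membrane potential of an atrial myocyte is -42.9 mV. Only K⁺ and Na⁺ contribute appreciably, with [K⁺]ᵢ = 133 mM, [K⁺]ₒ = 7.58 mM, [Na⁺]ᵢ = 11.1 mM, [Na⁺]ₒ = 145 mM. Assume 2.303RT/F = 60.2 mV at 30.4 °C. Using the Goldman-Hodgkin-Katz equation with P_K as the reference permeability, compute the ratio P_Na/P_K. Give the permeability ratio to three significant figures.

Let α = P_Na/P_K. GHK: Vm = 60.2·log₁₀[(Kₒ + α·Naₒ)/(Kᵢ + α·Naᵢ)].
10^(Vm/60.2) = 10^(-42.9/60.2) = 0.19381
So 0.19381·(Kᵢ + α·Naᵢ) = Kₒ + α·Naₒ → α = (0.19381·133.0 − 7.58) / (145.0 − 0.19381·11.1)
α = (25.78 − 7.58) / (145.0 − 2.151) = 18.2/142.8 = 0.1274

0.127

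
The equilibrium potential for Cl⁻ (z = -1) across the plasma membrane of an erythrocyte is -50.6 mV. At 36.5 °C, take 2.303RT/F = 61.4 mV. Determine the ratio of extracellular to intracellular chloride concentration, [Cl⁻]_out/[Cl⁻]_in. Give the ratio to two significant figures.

log₁₀([out]/[in]) = E·z/(61.4) = -50.6 × -1 / 61.4 = 0.8241
[out]/[in] = 10^(0.8241) = 6.67

6.7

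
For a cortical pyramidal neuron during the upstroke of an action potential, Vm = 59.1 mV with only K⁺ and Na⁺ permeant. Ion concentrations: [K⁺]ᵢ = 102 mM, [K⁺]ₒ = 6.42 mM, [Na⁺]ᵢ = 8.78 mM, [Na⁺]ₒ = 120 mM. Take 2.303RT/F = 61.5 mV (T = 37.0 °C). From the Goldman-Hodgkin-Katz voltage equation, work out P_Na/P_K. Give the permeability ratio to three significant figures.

Let α = P_Na/P_K. GHK: Vm = 61.5·log₁₀[(Kₒ + α·Naₒ)/(Kᵢ + α·Naᵢ)].
10^(Vm/61.5) = 10^(59.1/61.5) = 9.1406
So 9.1406·(Kᵢ + α·Naᵢ) = Kₒ + α·Naₒ → α = (9.1406·102.0 − 6.42) / (120.0 − 9.1406·8.78)
α = (932.3 − 6.42) / (120.0 − 80.25) = 925.9/39.75 = 23.3

23.3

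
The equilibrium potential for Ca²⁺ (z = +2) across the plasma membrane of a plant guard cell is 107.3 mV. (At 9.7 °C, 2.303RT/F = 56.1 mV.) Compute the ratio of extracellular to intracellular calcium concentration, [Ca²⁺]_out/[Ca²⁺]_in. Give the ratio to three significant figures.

log₁₀([out]/[in]) = E·z/(56.1) = 107.3 × 2 / 56.1 = 3.8253
[out]/[in] = 10^(3.8253) = 6688

6690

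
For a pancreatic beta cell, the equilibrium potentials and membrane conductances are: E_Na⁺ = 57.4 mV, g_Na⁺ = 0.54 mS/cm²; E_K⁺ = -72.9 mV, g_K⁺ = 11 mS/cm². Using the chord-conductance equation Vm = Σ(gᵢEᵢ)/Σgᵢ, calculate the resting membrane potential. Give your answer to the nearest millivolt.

-67 mV

Σ gᵢEᵢ = 0.54·(57.4) + 11·(-72.9) = -770.90
Σ gᵢ = 0.54 + 11 = 11.54
Vm = -770.90 / 11.54 = -66.80 mV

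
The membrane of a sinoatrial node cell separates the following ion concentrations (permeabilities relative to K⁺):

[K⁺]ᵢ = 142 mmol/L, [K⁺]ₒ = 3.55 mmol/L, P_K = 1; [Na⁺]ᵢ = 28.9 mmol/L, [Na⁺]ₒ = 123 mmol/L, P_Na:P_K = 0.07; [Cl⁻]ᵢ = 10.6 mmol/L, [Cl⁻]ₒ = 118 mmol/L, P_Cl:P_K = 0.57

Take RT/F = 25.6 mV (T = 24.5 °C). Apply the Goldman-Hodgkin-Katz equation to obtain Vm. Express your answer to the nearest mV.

-63 mV

Vm = 25.6 · ln[(Σ P·[cation]ₒ + Σ P·[anion]ᵢ) / (Σ P·[cation]ᵢ + Σ P·[anion]ₒ)]
Numerator = 1×3.55 + 0.07×123 + 0.57×10.6 = 18.2
Denominator = 1×142 + 0.07×28.9 + 0.57×118 = 211.3
Vm = 25.6 · ln(0.08615) = 25.6 × (-2.4517) = -62.76 mV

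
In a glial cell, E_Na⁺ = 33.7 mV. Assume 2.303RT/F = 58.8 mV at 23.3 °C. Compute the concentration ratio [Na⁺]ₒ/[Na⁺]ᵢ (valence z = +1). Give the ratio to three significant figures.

3.74

log₁₀([out]/[in]) = E·z/(58.8) = 33.7 × 1 / 58.8 = 0.5731
[out]/[in] = 10^(0.5731) = 3.742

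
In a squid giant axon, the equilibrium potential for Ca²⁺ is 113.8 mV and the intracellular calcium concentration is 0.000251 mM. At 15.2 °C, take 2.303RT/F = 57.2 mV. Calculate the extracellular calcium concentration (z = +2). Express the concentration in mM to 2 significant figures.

Nernst: E = (57.2/2) · log₁₀([out]/[in]), so log₁₀([out]/[in]) = 113.8 × 2 / 57.2 = 3.9790.
[out]/[in] = 10^(3.9790) = 9528.
[out] = 9528 × 0.000251 = 2.392 mM.

2.4 mM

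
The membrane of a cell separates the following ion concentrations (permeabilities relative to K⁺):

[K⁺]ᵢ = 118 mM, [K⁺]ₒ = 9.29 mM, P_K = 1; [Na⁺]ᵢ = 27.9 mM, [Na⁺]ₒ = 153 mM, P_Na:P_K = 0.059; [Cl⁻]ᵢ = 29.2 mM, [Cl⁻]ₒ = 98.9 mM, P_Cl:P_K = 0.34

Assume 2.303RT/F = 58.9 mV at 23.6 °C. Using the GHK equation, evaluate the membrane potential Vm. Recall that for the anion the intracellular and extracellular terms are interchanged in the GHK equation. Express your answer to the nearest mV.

-43 mV

Vm = 58.9 · log₁₀[(Σ P·[cation]ₒ + Σ P·[anion]ᵢ) / (Σ P·[cation]ᵢ + Σ P·[anion]ₒ)]
Numerator = 1×9.29 + 0.059×153 + 0.34×29.2 = 28.25
Denominator = 1×118 + 0.059×27.9 + 0.34×98.9 = 153.3
Vm = 58.9 · log₁₀(0.18428) = 58.9 × (-0.7345) = -43.26 mV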